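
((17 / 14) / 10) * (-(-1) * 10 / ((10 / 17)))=289/140 = 2.06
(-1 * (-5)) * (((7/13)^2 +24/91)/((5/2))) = 1310/1183 = 1.11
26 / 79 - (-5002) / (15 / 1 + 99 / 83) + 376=36377617/53088 = 685.23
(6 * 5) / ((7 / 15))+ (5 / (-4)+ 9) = 72.04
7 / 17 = 0.41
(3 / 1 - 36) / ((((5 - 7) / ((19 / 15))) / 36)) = 3762/5 = 752.40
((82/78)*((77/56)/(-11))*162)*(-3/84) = 1107/1456 = 0.76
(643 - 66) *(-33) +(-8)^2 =-18977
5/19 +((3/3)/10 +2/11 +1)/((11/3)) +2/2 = 37077/22990 = 1.61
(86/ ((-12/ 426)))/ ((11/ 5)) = -15265/11 = -1387.73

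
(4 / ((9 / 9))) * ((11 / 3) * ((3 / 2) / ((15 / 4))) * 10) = 176/3 = 58.67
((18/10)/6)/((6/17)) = 17/20 = 0.85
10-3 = 7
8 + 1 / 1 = 9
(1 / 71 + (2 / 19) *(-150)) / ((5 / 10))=-42562/1349 = -31.55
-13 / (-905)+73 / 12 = 6.10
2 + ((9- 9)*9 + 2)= 4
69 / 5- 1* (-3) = 84/5 = 16.80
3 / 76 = 0.04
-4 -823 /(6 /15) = -4123/2 = -2061.50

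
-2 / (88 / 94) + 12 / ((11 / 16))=337/22 = 15.32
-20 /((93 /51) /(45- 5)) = -13600/31 = -438.71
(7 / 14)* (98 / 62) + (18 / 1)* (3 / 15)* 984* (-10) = -2196239/62 = -35423.21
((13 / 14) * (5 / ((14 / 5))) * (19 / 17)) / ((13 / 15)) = 7125/3332 = 2.14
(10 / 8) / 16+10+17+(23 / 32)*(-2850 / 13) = -108571/832 = -130.49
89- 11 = 78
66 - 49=17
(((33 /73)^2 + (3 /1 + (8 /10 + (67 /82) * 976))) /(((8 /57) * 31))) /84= 519863427/237060565 = 2.19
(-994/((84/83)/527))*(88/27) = -136646884/81 = -1686998.57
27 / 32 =0.84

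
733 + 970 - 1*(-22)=1725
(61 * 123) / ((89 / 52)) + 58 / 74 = 4384.56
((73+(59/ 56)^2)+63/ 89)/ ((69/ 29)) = 605577101/19258176 = 31.45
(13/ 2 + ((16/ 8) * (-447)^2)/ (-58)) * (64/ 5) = -88108.36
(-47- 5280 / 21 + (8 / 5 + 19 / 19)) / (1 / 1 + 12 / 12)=-5177/35 = -147.91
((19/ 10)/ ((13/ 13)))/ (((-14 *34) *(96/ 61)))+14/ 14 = 455801/456960 = 1.00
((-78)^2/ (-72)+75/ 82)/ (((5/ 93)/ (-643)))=204931173/205 = 999664.26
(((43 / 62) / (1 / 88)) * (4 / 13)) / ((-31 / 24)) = -14.54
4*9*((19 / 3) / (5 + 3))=57/2 = 28.50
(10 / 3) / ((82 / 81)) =135/41 = 3.29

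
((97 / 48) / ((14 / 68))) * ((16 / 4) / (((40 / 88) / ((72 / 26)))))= 108834/455 = 239.20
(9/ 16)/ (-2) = -9/32 = -0.28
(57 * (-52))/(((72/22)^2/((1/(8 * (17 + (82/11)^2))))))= -3616327/7586784 = -0.48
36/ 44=9/11 = 0.82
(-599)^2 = 358801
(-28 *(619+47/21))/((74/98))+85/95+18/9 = -48577199/2109 = -23033.29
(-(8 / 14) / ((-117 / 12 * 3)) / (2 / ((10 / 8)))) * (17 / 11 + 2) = 10/231 = 0.04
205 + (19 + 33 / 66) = 449/2 = 224.50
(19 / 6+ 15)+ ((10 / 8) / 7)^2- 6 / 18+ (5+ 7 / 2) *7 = 181963/2352 = 77.37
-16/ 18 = -8/9 = -0.89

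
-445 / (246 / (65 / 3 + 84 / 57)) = -586955/14022 = -41.86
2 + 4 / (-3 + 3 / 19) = 16/27 = 0.59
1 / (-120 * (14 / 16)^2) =-8/735 = -0.01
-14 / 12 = -7/6 = -1.17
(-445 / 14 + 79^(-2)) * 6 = -8331693/43687 = -190.71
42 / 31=1.35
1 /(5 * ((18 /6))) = 1/15 = 0.07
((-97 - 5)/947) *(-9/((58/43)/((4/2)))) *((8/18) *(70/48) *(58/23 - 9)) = -3812165/631649 = -6.04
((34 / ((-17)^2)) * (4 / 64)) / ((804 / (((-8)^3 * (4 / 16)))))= -4/3417 = 0.00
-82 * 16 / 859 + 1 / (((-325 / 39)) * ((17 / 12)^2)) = -9850288/6206275 = -1.59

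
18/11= 1.64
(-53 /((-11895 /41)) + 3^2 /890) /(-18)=-81641/7622316 = -0.01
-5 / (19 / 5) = -1.32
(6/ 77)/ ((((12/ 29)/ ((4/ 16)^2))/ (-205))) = -5945/2464 = -2.41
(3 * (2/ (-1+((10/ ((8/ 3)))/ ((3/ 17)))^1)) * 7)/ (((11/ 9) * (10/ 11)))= 28/15 = 1.87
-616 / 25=-24.64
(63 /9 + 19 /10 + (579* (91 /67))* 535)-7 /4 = 563781881/1340 = 420732.75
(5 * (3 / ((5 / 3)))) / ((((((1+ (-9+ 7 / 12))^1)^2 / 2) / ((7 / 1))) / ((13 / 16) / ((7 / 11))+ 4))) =95742/7921 = 12.09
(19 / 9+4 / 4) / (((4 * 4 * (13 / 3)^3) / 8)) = 42/2197 = 0.02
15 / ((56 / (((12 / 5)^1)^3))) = 648/175 = 3.70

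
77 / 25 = 3.08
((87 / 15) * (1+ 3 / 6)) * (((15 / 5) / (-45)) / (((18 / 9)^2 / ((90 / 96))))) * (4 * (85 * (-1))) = 1479/32 = 46.22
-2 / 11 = -0.18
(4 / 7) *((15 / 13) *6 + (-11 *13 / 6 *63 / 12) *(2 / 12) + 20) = 541/156 = 3.47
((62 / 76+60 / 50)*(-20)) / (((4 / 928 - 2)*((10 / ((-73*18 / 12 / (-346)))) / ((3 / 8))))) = 7297299/30437620 = 0.24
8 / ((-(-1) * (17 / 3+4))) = 24/29 = 0.83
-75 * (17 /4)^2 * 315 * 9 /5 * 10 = -61448625/8 = -7681078.12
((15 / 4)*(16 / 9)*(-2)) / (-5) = 2.67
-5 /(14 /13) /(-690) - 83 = -160343/1932 = -82.99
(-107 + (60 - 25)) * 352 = -25344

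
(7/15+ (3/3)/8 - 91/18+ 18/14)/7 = -8009/17640 = -0.45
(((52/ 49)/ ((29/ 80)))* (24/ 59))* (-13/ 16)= -81120/83839 = -0.97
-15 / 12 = -5/4 = -1.25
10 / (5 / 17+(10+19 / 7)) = 595/774 = 0.77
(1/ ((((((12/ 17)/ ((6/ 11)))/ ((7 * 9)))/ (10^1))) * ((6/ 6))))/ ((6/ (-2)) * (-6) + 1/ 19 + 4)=101745/4609 = 22.08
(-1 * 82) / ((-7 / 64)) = 5248/7 = 749.71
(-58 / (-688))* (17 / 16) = 493/5504 = 0.09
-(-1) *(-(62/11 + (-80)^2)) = -70462/11 = -6405.64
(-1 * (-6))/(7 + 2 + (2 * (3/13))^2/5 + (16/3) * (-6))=-5070/19399 = -0.26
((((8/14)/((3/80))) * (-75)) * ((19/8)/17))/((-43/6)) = 114000/5117 = 22.28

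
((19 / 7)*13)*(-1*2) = -494/7 = -70.57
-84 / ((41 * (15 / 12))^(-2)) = -882525/4 = -220631.25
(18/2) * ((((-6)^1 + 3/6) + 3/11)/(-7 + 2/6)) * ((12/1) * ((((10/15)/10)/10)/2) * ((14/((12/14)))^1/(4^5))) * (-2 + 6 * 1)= 10143/563200 = 0.02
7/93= 0.08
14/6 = 7/3 = 2.33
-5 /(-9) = 5/9 = 0.56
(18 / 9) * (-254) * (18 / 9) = -1016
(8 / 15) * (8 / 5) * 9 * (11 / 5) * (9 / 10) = 9504/625 = 15.21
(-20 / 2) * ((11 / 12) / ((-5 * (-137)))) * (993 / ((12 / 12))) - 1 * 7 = -5559/274 = -20.29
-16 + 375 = 359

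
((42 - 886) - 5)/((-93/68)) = 19244/31 = 620.77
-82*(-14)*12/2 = 6888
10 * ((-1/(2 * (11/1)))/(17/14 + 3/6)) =-35/132 = -0.27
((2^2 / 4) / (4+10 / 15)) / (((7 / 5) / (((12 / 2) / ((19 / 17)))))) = 765/931 = 0.82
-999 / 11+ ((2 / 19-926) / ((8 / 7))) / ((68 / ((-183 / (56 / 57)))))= 12736305/5984 = 2128.39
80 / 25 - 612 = -3044/5 = -608.80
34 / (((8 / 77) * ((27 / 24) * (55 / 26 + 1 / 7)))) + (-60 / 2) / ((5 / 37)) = -344702/3699 = -93.19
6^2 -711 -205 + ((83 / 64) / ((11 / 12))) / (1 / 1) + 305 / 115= -3545777/4048 = -875.93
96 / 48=2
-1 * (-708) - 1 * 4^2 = 692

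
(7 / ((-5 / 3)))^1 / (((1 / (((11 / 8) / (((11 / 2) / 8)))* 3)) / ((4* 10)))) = -1008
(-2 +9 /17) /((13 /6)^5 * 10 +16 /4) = -97200/31824289 = 0.00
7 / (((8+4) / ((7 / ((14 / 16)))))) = 14/3 = 4.67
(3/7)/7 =3/49 = 0.06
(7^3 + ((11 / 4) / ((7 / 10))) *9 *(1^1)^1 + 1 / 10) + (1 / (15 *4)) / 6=953719/2520 = 378.46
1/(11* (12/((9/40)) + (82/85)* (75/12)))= 102/66605 = 0.00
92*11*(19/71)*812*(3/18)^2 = 3903284/639 = 6108.43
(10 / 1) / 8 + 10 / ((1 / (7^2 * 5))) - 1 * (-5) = 9825/4 = 2456.25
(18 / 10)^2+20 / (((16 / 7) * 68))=22907/6800 = 3.37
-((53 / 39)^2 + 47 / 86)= -2.39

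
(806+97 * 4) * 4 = 4776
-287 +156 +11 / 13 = -1692/13 = -130.15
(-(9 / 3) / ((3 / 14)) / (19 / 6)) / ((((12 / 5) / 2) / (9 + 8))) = -1190/19 = -62.63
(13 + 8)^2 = 441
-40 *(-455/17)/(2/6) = 3211.76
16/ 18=8/9 = 0.89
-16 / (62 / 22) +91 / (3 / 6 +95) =-27974/5921 = -4.72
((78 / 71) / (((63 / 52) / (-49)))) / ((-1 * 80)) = 1183/2130 = 0.56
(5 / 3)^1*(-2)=-10/3 = -3.33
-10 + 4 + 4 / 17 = -98/17 = -5.76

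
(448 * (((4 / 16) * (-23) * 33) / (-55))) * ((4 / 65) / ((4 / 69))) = 533232/325 = 1640.71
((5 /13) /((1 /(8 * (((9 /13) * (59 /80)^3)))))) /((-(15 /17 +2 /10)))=-31422987/39802880 = -0.79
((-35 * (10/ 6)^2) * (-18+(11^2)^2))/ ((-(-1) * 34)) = -12795125/306 = -41814.13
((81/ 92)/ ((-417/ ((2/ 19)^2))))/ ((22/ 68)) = -918/12695287 = 0.00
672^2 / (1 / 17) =7676928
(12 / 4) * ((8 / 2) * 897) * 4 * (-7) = -301392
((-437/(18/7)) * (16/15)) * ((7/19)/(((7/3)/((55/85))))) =-14168/765 = -18.52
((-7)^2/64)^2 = 2401/4096 = 0.59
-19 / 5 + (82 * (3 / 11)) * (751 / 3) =307701/55 = 5594.56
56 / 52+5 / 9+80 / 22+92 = 125185/1287 = 97.27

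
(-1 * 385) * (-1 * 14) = 5390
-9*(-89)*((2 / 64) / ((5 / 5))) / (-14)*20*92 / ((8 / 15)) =-1381725/224 = -6168.42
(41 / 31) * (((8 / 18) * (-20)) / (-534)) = 1640/74493 = 0.02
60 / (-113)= -60/113 = -0.53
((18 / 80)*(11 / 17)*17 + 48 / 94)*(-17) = -95421/1880 = -50.76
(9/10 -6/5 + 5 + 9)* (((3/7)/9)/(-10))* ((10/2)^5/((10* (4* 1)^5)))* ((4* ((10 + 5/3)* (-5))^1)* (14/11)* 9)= 599375/11264 = 53.21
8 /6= 4/3 = 1.33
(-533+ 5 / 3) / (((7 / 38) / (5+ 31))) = -726864/7 = -103837.71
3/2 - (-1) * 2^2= 11/2 = 5.50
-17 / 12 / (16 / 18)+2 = 13/32 = 0.41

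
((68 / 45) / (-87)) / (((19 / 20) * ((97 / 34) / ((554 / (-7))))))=5123392/10101483 = 0.51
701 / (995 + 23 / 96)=67296/95543 = 0.70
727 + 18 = 745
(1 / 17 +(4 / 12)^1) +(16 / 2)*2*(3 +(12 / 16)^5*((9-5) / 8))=328297/6528 = 50.29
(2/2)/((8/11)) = 11/8 = 1.38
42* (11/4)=231/2 = 115.50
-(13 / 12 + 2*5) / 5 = -133/60 = -2.22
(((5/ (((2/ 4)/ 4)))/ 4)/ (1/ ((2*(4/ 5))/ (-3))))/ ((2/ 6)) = -16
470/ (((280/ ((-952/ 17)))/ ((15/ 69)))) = -470/23 = -20.43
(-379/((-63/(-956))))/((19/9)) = -362324/133 = -2724.24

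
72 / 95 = 0.76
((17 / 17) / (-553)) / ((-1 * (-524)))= -1/289772 = 0.00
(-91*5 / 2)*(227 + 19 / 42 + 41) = -732875/12 = -61072.92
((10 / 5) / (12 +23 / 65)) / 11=130/8833 = 0.01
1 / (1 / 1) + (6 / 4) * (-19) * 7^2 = -2791/2 = -1395.50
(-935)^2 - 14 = 874211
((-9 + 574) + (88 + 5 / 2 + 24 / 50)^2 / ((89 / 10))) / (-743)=-33264651/16531750 = -2.01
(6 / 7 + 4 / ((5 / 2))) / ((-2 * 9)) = -43/315 = -0.14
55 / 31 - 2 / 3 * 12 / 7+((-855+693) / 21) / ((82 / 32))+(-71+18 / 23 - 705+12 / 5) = -793146183/1023155 = -775.20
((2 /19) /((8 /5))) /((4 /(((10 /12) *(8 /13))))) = 25/2964 = 0.01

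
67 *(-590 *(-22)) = 869660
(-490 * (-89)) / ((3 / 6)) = 87220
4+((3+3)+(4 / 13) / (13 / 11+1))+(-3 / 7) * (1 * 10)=3197/546 = 5.86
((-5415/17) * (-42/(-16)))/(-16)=113715/2176 = 52.26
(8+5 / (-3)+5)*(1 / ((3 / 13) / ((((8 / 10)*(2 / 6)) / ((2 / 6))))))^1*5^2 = 8840/9 = 982.22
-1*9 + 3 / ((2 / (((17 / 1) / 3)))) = -1/2 = -0.50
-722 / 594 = -361/297 = -1.22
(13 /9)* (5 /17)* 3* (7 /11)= 455/561 = 0.81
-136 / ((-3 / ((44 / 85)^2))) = 15488/1275 = 12.15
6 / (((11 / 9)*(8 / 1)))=27/44 = 0.61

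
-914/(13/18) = -16452/13 = -1265.54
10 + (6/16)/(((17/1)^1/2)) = 683/68 = 10.04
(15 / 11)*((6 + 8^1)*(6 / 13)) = 1260/143 = 8.81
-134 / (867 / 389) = -52126/867 = -60.12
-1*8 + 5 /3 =-19/3 = -6.33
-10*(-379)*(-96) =-363840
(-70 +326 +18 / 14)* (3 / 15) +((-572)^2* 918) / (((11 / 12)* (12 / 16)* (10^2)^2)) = 191360069/4375 = 43739.44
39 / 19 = 2.05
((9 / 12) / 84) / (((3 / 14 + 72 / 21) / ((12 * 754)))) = 377/17 = 22.18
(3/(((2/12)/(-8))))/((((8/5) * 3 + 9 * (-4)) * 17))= 0.27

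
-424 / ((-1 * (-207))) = -424/207 = -2.05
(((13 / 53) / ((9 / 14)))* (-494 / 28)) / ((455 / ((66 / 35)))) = -5434/194775 = -0.03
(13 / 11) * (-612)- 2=-7978/11 = -725.27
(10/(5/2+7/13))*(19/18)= 2470/711 = 3.47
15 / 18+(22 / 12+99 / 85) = 977/255 = 3.83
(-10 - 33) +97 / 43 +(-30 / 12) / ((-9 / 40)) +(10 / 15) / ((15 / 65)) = -1150/43 = -26.74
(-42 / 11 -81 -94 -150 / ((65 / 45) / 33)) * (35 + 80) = -59296415/143 = -414660.24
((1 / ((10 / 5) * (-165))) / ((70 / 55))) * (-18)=3/70 = 0.04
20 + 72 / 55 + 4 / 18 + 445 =230933/495 = 466.53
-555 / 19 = -29.21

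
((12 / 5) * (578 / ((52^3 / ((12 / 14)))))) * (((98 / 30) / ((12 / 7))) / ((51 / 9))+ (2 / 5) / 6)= 20961/6151600 = 0.00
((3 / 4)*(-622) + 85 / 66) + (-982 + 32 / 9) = -142922/99 = -1443.66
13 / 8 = 1.62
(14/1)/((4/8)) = 28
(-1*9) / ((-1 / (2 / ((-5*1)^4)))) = 18/625 = 0.03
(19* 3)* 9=513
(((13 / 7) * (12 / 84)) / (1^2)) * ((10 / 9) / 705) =26/62181 = 0.00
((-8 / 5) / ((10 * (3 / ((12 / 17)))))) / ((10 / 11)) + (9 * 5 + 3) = 101912/2125 = 47.96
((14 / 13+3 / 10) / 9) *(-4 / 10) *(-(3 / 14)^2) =179/63700 = 0.00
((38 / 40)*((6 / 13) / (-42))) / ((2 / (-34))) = 323/1820 = 0.18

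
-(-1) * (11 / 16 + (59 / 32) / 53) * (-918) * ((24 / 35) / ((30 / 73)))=-234549/212 = -1106.36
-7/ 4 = -1.75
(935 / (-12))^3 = -817400375/1728 = -473032.62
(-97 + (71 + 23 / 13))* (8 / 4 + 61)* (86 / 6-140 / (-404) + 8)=-34621.69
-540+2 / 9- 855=-12553/9 = -1394.78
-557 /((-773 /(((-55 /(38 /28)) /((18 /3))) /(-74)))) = 214445/3260514 = 0.07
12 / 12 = 1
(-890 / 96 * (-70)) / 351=15575/8424 = 1.85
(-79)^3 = -493039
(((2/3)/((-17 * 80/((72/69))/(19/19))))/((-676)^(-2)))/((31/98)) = -44783648/60605 = -738.94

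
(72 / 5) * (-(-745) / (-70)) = -153.26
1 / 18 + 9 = 163/18 = 9.06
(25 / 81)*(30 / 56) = 125/756 = 0.17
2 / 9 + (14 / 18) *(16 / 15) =142/135 = 1.05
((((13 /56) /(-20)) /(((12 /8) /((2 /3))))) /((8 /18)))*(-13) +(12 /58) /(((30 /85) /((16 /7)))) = 48421/32480 = 1.49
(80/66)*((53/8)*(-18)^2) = 28620/11 = 2601.82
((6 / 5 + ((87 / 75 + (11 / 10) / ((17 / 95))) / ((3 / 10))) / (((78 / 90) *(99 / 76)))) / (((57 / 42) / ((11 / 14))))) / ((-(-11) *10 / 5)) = 1245727/2078505 = 0.60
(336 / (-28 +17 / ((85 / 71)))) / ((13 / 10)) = -5600/299 = -18.73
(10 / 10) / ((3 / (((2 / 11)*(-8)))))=-16/33 = -0.48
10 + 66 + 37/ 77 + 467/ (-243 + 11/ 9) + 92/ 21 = 39674611/502656 = 78.93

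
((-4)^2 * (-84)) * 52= -69888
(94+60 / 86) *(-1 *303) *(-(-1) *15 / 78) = -3084540/559 = -5517.96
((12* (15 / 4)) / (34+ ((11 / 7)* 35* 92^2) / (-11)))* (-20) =450/21143 = 0.02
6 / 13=0.46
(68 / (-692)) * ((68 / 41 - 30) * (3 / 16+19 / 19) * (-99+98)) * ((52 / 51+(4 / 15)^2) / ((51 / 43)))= -495088111/162784350 = -3.04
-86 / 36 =-43/18 = -2.39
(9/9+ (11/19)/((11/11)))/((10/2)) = 6/19 = 0.32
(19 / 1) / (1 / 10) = 190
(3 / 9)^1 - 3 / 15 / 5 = 22/75 = 0.29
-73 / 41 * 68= -4964/41 = -121.07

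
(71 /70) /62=71/4340 = 0.02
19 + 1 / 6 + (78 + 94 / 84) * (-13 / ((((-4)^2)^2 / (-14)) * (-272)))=3960641/208896 = 18.96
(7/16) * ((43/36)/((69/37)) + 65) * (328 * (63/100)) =327569459/55200 = 5934.23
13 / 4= 3.25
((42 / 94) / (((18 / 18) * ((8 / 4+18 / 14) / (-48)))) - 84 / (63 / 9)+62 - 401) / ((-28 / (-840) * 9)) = -1288290/1081 = -1191.76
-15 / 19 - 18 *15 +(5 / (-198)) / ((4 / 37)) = -4078355/15048 = -271.02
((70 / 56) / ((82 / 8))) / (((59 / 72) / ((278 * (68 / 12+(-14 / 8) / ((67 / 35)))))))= 31867140/162073 = 196.62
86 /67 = 1.28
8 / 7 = 1.14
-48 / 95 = -0.51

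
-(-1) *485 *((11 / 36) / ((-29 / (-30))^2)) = 133375/841 = 158.59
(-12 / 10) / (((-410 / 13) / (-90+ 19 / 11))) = -37869/11275 = -3.36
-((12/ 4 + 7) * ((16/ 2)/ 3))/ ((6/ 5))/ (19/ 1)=-1.17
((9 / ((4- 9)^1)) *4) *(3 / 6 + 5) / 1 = -198/5 = -39.60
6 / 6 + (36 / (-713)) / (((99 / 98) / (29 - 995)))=16805/341 = 49.28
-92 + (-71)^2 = 4949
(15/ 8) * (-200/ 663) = -0.57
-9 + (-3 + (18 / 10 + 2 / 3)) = -143/15 = -9.53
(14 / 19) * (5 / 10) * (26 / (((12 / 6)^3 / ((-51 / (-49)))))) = 663/532 = 1.25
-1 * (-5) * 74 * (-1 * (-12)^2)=-53280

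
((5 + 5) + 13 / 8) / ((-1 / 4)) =-93/2 = -46.50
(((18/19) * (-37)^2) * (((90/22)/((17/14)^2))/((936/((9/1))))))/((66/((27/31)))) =244510245/535515266 = 0.46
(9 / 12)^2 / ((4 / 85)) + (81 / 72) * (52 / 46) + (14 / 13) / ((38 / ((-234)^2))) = 1565.01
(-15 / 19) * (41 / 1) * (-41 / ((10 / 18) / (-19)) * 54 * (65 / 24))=-26551395/4 = -6637848.75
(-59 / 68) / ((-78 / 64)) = 472/663 = 0.71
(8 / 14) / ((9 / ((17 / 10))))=34/315 = 0.11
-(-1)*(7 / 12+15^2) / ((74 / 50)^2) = 1691875/16428 = 102.99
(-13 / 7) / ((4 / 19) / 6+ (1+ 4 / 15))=-3705/2597 = -1.43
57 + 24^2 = 633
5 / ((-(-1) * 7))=5/7 = 0.71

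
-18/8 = -9/4 = -2.25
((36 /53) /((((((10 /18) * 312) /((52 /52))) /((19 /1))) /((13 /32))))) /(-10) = -513/169600 = 0.00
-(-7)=7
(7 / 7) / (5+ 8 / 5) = 5/33 = 0.15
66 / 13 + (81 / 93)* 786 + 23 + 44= 304933/403 = 756.66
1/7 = 0.14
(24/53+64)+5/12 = 41257/636 = 64.87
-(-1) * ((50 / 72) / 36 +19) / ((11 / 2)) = 24649/7128 = 3.46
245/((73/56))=187.95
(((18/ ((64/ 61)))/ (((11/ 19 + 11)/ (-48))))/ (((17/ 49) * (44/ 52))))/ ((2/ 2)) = -19933641/82280 = -242.27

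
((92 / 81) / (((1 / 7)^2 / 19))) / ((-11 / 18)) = -171304/99 = -1730.34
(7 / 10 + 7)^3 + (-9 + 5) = 452533/1000 = 452.53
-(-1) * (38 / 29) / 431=38/12499 = 0.00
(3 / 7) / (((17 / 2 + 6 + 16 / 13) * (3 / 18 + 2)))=36/2863 = 0.01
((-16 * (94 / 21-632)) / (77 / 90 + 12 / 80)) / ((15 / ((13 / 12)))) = 721.13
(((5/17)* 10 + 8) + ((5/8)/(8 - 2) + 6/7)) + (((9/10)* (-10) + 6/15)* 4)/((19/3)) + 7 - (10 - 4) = 4054013/542640 = 7.47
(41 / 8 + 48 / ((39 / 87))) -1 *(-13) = 13021/104 = 125.20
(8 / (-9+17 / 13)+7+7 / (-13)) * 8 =43.37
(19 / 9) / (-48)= -19/432 = -0.04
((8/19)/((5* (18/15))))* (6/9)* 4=32/171 = 0.19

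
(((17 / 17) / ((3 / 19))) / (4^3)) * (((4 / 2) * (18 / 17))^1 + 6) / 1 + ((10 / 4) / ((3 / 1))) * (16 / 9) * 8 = 185879/14688 = 12.66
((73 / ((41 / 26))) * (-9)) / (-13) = 1314/41 = 32.05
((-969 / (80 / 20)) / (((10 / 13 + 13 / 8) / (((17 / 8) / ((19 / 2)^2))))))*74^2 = -20573332/1577 = -13045.87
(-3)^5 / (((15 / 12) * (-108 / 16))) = 144/5 = 28.80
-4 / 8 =-1/2 = -0.50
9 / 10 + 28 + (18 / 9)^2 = 329/10 = 32.90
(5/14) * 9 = 3.21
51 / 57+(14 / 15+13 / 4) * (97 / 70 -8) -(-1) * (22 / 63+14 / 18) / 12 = -19162373/718200 = -26.68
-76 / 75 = -1.01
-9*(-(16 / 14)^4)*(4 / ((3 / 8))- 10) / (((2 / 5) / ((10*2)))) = 1228800/2401 = 511.79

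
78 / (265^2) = 78/70225 = 0.00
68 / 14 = 4.86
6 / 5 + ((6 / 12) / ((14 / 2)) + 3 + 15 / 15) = 369/70 = 5.27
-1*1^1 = -1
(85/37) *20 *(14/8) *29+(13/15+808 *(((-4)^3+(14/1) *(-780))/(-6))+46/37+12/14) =155558906/105 = 1481513.39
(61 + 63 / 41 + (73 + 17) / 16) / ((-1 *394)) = -22357/129232 = -0.17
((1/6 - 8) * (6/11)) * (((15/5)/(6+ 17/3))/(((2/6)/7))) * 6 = -7614/55 = -138.44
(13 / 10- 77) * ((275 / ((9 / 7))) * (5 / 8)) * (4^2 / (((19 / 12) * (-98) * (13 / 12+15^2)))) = 1665400/360829 = 4.62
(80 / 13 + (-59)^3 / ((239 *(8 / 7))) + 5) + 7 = -18238257/24856 = -733.76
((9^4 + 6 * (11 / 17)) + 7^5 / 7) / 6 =76210/51 = 1494.31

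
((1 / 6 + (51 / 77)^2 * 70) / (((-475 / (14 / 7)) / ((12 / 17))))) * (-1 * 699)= 64.14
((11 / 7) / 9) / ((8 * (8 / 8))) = 11/504 = 0.02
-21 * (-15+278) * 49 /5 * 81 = -21920787/5 = -4384157.40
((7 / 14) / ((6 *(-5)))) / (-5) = 1/300 = 0.00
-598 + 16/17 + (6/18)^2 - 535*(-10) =727217/153 = 4753.05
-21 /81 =-7/27 = -0.26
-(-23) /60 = 23/60 = 0.38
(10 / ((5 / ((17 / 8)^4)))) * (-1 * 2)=-83521/1024 = -81.56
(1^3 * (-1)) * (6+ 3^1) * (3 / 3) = -9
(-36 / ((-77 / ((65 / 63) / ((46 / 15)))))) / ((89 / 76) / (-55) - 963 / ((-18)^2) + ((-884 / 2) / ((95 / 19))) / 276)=-0.05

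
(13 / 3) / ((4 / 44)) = 143/3 = 47.67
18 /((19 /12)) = 216/19 = 11.37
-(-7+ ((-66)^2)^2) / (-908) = 18974729/908 = 20897.28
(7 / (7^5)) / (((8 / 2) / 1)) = 1/9604 = 0.00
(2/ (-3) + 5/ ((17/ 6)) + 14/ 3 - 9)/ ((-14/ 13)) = 715/238 = 3.00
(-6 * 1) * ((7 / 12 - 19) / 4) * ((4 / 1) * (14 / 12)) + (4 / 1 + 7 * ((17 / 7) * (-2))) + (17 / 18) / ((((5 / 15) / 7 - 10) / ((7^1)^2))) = 78807/836 = 94.27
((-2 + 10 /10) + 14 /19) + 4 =3.74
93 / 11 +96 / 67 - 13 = -2294/737 = -3.11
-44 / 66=-2/3 = -0.67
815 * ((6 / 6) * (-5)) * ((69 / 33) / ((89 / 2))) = -187450/979 = -191.47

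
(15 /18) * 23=115/6 = 19.17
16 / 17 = 0.94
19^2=361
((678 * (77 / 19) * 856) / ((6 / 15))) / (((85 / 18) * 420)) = 4788036/1615 = 2964.73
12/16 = 3/4 = 0.75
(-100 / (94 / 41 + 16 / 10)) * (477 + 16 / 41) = -4893250/399 = -12263.78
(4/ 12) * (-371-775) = -382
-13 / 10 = -1.30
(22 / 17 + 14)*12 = 3120/17 = 183.53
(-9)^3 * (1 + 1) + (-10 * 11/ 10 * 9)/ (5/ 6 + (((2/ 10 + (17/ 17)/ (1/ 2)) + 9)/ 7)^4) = -40759308/27701 = -1471.40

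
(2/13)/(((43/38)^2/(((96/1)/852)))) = 23104/1706627 = 0.01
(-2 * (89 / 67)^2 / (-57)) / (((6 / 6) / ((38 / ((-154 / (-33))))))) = 15842/31423 = 0.50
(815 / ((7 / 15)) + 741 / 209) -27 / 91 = 1751427/1001 = 1749.68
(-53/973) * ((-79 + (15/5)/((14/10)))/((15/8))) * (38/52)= 2167064/1328145 = 1.63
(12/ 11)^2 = 1.19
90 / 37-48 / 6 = -206/37 = -5.57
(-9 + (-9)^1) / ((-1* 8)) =2.25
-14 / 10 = -7/5 = -1.40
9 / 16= 0.56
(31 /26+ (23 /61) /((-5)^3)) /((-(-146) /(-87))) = -20512599/28944500 = -0.71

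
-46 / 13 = -3.54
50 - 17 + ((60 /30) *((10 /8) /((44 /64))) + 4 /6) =1231/33 = 37.30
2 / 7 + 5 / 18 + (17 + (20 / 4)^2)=5363/126 = 42.56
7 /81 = 0.09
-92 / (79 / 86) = -7912/79 = -100.15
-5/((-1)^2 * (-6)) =5/6 = 0.83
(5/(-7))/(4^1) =-5/28 = -0.18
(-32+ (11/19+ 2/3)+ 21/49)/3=-12100/1197 = -10.11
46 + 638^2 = 407090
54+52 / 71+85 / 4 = 21579/284 = 75.98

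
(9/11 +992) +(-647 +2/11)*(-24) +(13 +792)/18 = 3279113/198 = 16561.18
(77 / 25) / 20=77/500 = 0.15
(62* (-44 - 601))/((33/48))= -639840/11 = -58167.27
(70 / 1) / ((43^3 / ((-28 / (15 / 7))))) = -0.01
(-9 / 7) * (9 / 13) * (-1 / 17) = 81/1547 = 0.05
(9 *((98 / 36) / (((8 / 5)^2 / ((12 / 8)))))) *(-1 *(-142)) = 260925/128 = 2038.48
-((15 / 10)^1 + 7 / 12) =-25/12 = -2.08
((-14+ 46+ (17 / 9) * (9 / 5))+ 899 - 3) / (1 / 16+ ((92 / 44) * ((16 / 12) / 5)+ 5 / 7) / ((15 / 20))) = 51636816/97481 = 529.71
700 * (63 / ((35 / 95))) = 119700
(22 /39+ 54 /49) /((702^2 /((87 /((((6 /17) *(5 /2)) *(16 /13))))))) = 98107/362210940 = 0.00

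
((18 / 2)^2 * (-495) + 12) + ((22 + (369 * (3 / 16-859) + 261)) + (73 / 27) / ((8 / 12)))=-51364477/144 = -356697.76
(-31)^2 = 961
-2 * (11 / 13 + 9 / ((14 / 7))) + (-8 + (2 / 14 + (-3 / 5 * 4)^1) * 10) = -3755/91 = -41.26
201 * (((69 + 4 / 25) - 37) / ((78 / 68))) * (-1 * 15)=-5494536/65 = -84531.32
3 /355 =0.01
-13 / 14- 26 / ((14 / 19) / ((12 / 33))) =-2119/154 = -13.76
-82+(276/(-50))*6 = -2878/25 = -115.12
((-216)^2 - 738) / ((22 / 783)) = 17976897/11 = 1634263.36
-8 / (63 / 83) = -664/63 = -10.54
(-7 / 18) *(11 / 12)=-77/216 = -0.36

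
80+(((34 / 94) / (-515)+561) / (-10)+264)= 287.90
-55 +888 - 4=829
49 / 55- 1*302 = -16561/55 = -301.11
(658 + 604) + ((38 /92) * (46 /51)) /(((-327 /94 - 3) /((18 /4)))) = 1261.74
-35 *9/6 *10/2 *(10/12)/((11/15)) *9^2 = -1063125/44 = -24161.93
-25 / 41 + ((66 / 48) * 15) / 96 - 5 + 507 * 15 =79765455/10496 = 7599.61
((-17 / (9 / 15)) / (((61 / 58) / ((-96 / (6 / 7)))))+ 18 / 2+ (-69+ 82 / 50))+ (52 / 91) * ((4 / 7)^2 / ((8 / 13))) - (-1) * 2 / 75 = 61916129/20923 = 2959.24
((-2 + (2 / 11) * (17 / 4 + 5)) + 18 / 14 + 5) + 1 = 1073/154 = 6.97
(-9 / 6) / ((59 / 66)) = -99/59 = -1.68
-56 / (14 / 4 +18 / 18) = -112/9 = -12.44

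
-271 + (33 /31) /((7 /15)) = -58312/217 = -268.72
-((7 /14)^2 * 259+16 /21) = -5503/84 = -65.51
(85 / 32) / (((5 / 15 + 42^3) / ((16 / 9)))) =17/266718 = 0.00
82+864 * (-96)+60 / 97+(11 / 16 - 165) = -128855877/1552 = -83025.69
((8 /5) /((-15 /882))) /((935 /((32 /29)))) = -75264/677875 = -0.11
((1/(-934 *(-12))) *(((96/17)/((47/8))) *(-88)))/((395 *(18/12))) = -5632/442162605 = 0.00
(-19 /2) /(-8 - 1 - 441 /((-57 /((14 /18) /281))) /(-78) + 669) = -11868597/824554817 = -0.01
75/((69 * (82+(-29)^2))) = 25/21229 = 0.00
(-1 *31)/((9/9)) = -31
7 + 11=18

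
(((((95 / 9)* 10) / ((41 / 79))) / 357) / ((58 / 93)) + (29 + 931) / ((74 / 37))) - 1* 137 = 437945992/1273419 = 343.91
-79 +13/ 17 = -1330/17 = -78.24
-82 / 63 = -1.30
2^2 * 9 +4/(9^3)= 26248/729 = 36.01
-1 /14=-0.07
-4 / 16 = -1/4 = -0.25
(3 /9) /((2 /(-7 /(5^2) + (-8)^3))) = -4269/50 = -85.38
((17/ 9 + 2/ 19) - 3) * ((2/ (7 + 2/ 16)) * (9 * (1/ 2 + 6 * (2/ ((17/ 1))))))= -56416/18411 = -3.06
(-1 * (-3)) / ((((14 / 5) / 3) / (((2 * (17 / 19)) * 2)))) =11.50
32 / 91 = 0.35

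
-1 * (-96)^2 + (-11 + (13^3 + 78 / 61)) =-428752/61 = -7028.72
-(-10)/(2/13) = 65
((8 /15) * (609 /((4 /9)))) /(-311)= -2.35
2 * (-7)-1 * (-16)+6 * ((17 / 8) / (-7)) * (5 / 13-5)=947/91 = 10.41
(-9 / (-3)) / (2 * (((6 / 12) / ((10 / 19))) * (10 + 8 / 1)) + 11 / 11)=0.09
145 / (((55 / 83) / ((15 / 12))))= 12035/44 = 273.52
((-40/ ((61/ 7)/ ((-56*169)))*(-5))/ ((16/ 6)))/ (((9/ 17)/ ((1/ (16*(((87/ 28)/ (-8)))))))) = 24758.22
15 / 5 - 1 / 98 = 293/98 = 2.99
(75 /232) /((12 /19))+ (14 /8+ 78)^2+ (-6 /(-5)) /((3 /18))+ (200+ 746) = 33935913/4640 = 7313.77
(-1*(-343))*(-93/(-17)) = 31899/17 = 1876.41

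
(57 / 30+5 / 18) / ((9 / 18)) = 196/45 = 4.36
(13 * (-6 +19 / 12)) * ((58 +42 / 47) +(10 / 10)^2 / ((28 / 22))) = -27056341/7896 = -3426.59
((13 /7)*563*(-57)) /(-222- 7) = 417183/1603 = 260.25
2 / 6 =1/3 = 0.33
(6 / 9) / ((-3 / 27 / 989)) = -5934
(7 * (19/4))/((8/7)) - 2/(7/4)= 6261/224 = 27.95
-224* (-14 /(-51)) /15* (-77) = 241472/765 = 315.65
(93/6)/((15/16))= 248/15 = 16.53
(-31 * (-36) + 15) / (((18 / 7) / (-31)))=-81809/6 = -13634.83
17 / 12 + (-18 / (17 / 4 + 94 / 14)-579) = -2133865/3684 = -579.23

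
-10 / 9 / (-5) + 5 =47/9 = 5.22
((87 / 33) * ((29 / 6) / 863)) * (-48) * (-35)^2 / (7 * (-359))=1177400/3407987 = 0.35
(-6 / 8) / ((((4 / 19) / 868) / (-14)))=86583/2 = 43291.50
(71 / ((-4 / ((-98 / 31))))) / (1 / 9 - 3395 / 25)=-2205/5332 = -0.41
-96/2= -48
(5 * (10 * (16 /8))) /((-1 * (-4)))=25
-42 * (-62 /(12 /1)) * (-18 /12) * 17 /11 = -11067/22 = -503.05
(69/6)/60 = 0.19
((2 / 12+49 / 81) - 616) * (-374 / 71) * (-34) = -633682786/5751 = -110186.54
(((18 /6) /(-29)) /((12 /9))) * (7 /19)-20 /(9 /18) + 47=15365/2204 = 6.97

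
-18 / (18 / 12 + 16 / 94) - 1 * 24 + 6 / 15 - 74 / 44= -622737/17270 = -36.06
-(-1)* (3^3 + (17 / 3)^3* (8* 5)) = 197249/27 = 7305.52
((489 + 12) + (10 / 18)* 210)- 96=1565/3 = 521.67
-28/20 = -7/5 = -1.40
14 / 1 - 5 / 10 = 27/2 = 13.50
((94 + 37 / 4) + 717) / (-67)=-3281/268 = -12.24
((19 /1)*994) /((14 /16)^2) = 24667.43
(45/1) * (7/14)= 45/2 = 22.50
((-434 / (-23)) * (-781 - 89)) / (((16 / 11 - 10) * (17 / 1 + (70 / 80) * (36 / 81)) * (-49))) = -5340060/2368471 = -2.25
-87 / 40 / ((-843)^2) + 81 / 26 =383750083/123179160 = 3.12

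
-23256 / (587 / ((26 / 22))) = -302328/6457 = -46.82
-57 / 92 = -0.62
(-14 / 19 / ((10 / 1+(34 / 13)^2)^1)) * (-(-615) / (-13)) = 55965/27037 = 2.07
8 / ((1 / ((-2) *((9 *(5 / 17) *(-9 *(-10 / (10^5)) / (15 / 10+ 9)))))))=-54/14875 = 0.00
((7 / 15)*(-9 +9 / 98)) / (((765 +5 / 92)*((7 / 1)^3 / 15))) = -40158/168994385 = 0.00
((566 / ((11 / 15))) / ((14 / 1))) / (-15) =-283/77 = -3.68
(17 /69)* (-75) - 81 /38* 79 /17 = -421727/14858 = -28.38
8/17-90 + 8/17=-1514/17 = -89.06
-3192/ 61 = -52.33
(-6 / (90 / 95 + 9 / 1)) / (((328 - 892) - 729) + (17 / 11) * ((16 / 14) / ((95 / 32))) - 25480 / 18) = 39710/178278587 = 0.00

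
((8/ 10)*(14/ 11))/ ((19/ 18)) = 1008/1045 = 0.96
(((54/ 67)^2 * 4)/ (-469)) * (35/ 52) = -14580/3909919 = 0.00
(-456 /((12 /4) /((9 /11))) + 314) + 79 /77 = 14681/77 = 190.66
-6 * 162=-972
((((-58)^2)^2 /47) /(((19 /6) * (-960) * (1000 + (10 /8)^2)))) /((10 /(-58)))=164089192/357758125 = 0.46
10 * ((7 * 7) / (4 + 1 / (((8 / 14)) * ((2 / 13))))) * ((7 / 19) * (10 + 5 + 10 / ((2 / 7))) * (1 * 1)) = 1372000/2337 = 587.08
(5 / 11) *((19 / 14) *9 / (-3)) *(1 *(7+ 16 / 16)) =-1140/77 = -14.81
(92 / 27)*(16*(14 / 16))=1288/27 = 47.70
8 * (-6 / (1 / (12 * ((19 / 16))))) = -684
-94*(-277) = 26038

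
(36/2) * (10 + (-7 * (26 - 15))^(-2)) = 1067238/5929 = 180.00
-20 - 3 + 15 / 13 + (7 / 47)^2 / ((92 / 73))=-57670251/2641964 = -21.83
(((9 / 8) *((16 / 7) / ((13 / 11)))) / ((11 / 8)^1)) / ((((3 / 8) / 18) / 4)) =27648/91 = 303.82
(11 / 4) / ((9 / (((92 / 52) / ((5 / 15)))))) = 1.62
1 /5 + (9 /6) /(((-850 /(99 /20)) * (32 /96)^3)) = -1219/34000 = -0.04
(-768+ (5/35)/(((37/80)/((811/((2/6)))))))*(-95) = 405840/259 = 1566.95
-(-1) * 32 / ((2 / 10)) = 160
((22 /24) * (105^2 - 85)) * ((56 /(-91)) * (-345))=27678200/13 = 2129092.31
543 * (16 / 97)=8688/97 = 89.57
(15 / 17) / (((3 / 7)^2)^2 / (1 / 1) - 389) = -36015/15876436 = 0.00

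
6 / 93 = 2/31 = 0.06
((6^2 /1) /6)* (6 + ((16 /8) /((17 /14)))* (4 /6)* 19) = 161.18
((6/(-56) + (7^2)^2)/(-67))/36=-67225/67536 = -1.00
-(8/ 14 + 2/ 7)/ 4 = -3/14 = -0.21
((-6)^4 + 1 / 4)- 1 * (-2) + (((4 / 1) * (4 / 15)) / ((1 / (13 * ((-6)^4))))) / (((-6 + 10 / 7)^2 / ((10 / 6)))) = 5463/2 = 2731.50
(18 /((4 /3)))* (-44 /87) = -198/29 = -6.83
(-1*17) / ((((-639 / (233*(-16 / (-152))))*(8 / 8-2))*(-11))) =7922/133551 = 0.06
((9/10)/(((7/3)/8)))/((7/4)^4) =0.33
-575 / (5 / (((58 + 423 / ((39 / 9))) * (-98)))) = 22799210/13 = 1753785.38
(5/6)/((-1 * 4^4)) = -5/1536 = 0.00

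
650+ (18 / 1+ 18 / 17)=11374/17 = 669.06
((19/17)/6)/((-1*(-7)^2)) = -19/4998 = 0.00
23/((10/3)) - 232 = -2251/10 = -225.10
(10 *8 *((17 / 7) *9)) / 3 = 4080/7 = 582.86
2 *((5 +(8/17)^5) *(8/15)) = 38037616/7099285 = 5.36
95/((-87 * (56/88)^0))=-95/87 = -1.09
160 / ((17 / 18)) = 2880/17 = 169.41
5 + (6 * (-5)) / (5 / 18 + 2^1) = -335/41 = -8.17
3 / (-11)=-3/11 = -0.27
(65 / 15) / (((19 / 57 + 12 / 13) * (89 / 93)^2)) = 1461681/388129 = 3.77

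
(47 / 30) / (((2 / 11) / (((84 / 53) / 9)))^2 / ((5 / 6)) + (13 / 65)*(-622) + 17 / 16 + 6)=-2229304/165146337 = -0.01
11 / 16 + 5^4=10011/16 = 625.69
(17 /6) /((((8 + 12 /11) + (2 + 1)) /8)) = 748/399 = 1.87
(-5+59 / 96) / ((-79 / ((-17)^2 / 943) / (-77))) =-9368513/7151712 = -1.31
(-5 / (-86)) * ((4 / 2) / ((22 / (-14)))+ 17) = 865/946 = 0.91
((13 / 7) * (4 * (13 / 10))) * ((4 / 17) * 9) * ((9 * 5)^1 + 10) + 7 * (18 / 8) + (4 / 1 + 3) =546221/476 = 1147.52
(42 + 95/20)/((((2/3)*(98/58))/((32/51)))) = 1276/49 = 26.04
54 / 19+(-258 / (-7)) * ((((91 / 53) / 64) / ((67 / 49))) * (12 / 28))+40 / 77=610364647/166243616 = 3.67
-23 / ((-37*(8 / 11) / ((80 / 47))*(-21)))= -2530/36519 = -0.07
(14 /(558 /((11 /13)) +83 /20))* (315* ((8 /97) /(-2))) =-3880800/14161321 = -0.27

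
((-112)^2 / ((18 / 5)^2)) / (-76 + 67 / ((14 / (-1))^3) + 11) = -215129600/14452587 = -14.89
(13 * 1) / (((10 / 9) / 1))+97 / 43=6001/430 = 13.96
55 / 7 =7.86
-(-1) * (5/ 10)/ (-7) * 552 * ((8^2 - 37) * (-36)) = 268272/7 = 38324.57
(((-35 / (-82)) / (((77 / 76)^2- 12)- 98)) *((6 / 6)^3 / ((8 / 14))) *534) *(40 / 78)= -629728400/335486723 = -1.88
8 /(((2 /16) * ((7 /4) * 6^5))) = 8/1701 = 0.00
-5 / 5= -1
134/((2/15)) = 1005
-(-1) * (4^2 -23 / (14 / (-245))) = 837/2 = 418.50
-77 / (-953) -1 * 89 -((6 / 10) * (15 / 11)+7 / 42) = -5654785/62898 = -89.90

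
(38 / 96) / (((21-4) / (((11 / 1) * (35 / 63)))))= 1045/7344 = 0.14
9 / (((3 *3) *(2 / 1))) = 1/2 = 0.50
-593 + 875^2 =765032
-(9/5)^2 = -81/25 = -3.24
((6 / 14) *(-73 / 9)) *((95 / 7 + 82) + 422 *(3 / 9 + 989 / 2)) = -320267060/441 = -726229.16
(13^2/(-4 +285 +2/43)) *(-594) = -4316598/12085 = -357.19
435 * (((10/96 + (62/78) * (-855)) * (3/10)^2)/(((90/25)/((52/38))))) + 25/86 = -528731505/52288 = -10111.91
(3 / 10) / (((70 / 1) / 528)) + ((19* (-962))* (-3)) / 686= 704829/8575 = 82.20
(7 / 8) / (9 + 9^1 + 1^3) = 0.05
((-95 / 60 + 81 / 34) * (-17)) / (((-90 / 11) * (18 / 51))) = 4.70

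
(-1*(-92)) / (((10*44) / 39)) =897/110 = 8.15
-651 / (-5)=651/5 = 130.20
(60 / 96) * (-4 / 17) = -0.15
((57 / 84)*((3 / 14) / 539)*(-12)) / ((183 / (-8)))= 228/1611071 = 0.00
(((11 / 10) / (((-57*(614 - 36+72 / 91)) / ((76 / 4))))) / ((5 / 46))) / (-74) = 1001/12709500 = 0.00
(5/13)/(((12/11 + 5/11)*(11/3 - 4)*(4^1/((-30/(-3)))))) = -825/442 = -1.87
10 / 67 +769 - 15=50528/67 = 754.15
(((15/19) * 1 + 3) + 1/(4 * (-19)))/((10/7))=2009/760 = 2.64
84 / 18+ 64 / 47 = 850/141 = 6.03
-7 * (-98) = 686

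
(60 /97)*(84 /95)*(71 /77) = 10224/20273 = 0.50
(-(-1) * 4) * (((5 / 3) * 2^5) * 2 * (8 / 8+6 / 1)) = 8960/3 = 2986.67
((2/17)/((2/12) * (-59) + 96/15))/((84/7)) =-5/1751 = 0.00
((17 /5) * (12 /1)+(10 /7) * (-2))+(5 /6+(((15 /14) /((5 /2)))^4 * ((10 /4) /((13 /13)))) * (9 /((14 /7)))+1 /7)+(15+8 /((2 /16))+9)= 18338633/144060 = 127.30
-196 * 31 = -6076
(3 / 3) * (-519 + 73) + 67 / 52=-444.71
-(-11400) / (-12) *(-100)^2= -9500000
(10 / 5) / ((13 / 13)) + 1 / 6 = 13/6 = 2.17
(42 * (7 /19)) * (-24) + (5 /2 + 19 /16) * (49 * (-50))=-1429673/152 = -9405.74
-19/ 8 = -2.38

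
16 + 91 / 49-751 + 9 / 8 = -40993/56 = -732.02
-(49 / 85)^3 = -117649/614125 = -0.19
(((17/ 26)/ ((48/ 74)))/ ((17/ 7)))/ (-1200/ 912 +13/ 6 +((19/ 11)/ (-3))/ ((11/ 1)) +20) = 85063/4262440 = 0.02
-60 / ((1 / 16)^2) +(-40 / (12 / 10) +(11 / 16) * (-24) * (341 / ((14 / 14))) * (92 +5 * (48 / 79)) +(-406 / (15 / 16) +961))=-217090643/395 = -549596.56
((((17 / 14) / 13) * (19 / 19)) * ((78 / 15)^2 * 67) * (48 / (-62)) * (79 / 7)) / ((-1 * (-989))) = -56148144/37557275 = -1.50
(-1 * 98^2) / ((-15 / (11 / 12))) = 26411/45 = 586.91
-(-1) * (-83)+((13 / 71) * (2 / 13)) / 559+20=-2500405/39689 = -63.00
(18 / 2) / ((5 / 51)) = 459/5 = 91.80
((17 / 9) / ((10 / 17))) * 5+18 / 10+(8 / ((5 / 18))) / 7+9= 19511/630 = 30.97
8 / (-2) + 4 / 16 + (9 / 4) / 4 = -51/16 = -3.19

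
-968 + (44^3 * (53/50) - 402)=88925.04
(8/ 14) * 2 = 8/7 = 1.14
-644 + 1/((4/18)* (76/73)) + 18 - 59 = -103463/152 = -680.68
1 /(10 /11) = 11/10 = 1.10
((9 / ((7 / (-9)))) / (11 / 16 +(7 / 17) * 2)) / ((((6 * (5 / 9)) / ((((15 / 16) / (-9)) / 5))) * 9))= 51/9590 = 0.01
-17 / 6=-2.83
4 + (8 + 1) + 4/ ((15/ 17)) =17.53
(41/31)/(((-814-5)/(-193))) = 7913/25389 = 0.31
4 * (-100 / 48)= -25/3 = -8.33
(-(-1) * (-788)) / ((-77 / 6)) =4728/77 = 61.40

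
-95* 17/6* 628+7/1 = -507089/3 = -169029.67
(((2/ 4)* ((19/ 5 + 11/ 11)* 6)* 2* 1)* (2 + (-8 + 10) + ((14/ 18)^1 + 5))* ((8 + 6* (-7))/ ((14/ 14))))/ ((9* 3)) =-47872/135 = -354.61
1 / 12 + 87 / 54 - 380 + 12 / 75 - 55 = -389831/900 = -433.15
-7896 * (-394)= 3111024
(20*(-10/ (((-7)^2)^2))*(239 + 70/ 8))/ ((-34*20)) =4955/163268 = 0.03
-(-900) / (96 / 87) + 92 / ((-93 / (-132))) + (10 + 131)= 269627/248 = 1087.21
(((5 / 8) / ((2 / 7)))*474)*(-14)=-58065/4 = -14516.25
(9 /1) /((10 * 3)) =3/10 = 0.30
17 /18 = 0.94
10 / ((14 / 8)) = 40/7 = 5.71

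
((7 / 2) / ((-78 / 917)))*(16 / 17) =-25676/663 = -38.73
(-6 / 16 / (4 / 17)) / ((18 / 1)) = -17/192 = -0.09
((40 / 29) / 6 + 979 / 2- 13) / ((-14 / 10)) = -414755/1218 = -340.52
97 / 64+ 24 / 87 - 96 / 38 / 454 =14296181/8004928 = 1.79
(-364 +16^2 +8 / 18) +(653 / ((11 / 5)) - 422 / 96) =292829/1584 = 184.87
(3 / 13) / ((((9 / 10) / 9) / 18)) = 41.54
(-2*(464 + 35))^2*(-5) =-4980020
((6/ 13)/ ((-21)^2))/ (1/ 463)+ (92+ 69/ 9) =191389/1911 = 100.15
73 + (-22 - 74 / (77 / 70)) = -179/11 = -16.27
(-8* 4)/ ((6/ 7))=-112/3 = -37.33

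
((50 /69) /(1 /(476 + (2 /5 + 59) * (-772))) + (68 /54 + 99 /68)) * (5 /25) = -277707565/42228 = -6576.38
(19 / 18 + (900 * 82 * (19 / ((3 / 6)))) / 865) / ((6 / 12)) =10099127/1557 = 6486.27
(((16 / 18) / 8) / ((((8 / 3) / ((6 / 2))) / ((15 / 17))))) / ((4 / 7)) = 0.19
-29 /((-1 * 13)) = 29/13 = 2.23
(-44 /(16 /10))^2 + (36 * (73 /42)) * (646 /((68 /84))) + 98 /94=9529587/188 = 50689.29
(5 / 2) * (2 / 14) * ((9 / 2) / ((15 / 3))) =0.32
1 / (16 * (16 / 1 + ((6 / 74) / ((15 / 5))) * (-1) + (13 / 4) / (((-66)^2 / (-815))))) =40293/9905569 = 0.00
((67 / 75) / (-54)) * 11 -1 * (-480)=1943263/4050 = 479.82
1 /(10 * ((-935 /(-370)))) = 0.04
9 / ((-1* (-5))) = 9/5 = 1.80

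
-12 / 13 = -0.92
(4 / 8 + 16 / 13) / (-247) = -45/6422 = -0.01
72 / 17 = 4.24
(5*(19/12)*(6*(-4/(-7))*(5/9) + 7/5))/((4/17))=112081/1008 = 111.19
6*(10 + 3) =78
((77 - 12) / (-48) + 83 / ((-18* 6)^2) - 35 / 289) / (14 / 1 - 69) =309313/11587455 = 0.03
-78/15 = -26/5 = -5.20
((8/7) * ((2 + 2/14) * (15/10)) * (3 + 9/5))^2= 310.91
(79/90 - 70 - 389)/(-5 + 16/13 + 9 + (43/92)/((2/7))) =-49312276/739125 = -66.72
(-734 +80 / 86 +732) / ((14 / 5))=-115/301 = -0.38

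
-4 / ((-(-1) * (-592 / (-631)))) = -4.26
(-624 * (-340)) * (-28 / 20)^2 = 2079168/5 = 415833.60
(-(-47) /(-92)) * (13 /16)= -611/1472 = -0.42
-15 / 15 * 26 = -26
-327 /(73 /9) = -2943/73 = -40.32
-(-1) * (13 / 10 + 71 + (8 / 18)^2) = 58723/810 = 72.50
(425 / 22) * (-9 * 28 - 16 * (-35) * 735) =87411450/11 = 7946495.45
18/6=3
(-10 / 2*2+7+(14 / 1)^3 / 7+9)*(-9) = -3582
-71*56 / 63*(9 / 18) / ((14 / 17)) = -2414/63 = -38.32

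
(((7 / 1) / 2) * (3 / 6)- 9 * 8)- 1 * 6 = -305/4 = -76.25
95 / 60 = 19/12 = 1.58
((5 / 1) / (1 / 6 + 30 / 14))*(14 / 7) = 420/97 = 4.33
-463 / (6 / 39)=-6019/2 = -3009.50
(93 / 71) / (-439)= -93/31169 = 0.00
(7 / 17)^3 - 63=-62.93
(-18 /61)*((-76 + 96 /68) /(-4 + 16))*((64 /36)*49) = 497056/3111 = 159.77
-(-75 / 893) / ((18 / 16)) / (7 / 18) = 1200/6251 = 0.19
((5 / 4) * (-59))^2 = 87025/16 = 5439.06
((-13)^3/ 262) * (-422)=463567/131 = 3538.68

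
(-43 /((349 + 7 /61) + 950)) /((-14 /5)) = 13115/1109444 = 0.01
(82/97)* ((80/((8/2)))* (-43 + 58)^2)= 369000/97 = 3804.12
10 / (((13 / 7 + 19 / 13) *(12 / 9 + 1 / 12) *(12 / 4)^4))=1820/69309 = 0.03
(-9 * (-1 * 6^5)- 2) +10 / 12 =419897/6 = 69982.83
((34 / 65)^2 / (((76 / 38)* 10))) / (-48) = -289/1014000 = 0.00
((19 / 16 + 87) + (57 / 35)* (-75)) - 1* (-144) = 12325/112 = 110.04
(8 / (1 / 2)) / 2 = 8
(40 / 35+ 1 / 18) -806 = -101405/126 = -804.80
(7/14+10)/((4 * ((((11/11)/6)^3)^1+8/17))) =9639/1745 = 5.52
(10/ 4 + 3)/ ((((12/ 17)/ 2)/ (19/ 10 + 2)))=2431/40 = 60.78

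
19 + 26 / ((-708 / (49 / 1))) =6089/354 = 17.20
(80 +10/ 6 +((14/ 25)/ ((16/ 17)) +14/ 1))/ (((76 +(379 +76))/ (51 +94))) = 1674953/63720 = 26.29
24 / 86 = 12/43 = 0.28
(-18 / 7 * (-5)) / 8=45/28 = 1.61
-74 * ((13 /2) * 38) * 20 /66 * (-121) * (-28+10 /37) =-18584280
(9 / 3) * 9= 27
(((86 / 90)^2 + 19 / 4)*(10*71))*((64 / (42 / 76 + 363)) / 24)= 495039832/16785225 = 29.49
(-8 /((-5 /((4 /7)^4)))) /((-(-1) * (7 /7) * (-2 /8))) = -8192/12005 = -0.68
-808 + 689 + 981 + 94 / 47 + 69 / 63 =18167/21 = 865.10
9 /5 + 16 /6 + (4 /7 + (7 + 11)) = 2419/105 = 23.04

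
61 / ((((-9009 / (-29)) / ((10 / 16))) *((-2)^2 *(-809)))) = -8845/233224992 = 0.00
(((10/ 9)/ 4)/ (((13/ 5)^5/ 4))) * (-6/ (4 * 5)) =-3125/1113879 = 0.00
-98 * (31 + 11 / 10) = -15729/5 = -3145.80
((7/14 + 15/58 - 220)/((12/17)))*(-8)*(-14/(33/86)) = -23661008/261 = -90655.20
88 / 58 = 44/29 = 1.52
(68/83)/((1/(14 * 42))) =39984/83 = 481.73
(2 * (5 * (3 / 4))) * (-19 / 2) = -285/4 = -71.25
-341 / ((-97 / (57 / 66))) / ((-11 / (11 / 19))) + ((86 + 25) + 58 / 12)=33661/291 = 115.67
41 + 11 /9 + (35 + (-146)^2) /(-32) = -179999/288 = -625.00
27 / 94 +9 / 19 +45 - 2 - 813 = -1373861/1786 = -769.24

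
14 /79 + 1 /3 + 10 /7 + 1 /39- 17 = -324265/21567 = -15.04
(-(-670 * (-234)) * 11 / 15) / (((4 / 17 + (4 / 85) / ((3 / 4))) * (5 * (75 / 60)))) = -5863572/95 = -61721.81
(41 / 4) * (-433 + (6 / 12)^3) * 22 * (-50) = 39045325/8 = 4880665.62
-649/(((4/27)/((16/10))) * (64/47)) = -823581/160 = -5147.38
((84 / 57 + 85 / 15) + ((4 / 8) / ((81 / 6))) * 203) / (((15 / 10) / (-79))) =-1188160/1539 = -772.03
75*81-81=5994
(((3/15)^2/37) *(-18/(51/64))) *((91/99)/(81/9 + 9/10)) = -23296/10274715 = 0.00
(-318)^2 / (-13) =-101124/13 = -7778.77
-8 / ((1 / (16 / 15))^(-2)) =-225/32 = -7.03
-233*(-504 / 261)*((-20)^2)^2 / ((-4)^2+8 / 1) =260960000/87 = 2999540.23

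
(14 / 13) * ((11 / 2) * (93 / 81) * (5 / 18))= 11935/6318 = 1.89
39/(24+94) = 39/118 = 0.33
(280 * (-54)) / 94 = -160.85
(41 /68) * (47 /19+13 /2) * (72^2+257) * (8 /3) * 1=76070621/969 = 78504.25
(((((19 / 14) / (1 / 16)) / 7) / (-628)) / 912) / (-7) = 1/1292424 = 0.00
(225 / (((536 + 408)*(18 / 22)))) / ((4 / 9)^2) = 22275/15104 = 1.47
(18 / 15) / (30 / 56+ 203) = 168/28495 = 0.01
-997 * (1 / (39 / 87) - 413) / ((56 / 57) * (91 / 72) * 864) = 25288905/66248 = 381.73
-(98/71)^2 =-9604/5041 = -1.91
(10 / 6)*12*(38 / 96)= 95/12 = 7.92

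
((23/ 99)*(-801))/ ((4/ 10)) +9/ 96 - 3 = -164783/352 = -468.13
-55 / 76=-0.72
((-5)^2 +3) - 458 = -430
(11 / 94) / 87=11/8178 = 0.00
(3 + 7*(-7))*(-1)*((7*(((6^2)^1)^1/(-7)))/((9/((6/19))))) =-1104/19 = -58.11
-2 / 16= -0.12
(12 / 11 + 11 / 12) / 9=265/1188 = 0.22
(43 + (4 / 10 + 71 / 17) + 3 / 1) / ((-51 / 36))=-51588/1445 = -35.70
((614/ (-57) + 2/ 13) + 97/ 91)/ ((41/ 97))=-4806059/212667 = -22.60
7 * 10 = 70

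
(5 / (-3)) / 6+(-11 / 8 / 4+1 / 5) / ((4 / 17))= -5119/5760 = -0.89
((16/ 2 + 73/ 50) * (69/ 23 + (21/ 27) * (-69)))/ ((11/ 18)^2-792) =352944/582925 = 0.61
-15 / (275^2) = -3/15125 = 0.00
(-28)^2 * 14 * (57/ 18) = 104272/3 = 34757.33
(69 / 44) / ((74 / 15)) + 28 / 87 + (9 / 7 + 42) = 87099907/1982904 = 43.93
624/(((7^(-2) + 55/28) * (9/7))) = 285376/1167 = 244.54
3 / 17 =0.18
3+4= 7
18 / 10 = 9/5 = 1.80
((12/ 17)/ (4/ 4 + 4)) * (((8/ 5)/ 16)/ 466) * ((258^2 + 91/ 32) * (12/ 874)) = 19171251/692382800 = 0.03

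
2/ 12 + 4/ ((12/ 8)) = 17/6 = 2.83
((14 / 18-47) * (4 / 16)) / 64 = -13/72 = -0.18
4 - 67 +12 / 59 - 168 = -13617/59 = -230.80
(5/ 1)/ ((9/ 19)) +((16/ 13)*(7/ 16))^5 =35424098/3341637 = 10.60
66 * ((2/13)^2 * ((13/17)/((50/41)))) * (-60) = -64944/1105 = -58.77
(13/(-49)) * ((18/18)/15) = -13/735 = -0.02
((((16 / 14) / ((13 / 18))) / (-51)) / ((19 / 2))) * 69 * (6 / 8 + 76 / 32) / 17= -20700/499681 = -0.04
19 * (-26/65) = -38/5 = -7.60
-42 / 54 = -7/9 = -0.78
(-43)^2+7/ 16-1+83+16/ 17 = 525607/272 = 1932.38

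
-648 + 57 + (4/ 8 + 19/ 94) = -27744/47 = -590.30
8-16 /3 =8/3 = 2.67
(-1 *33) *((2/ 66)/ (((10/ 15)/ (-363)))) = 1089/2 = 544.50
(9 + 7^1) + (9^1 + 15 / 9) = 80/3 = 26.67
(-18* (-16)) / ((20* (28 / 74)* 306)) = 74/595 = 0.12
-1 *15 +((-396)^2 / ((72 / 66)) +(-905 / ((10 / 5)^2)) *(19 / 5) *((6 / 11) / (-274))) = 866432841/6028 = 143734.71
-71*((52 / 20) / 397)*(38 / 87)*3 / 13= -2698/57565 = -0.05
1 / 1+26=27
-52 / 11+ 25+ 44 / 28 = 1682/77 = 21.84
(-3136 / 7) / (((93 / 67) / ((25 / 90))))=-75040/837 = -89.65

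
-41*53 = -2173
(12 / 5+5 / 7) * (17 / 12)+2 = 2693/420 = 6.41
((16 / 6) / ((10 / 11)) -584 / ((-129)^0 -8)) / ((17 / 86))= 779848/1785 = 436.89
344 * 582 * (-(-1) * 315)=63065520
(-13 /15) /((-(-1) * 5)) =-13/75 = -0.17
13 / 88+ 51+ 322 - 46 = 28789/88 = 327.15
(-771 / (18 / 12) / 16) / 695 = -257/5560 = -0.05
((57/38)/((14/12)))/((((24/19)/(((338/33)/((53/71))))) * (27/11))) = 227981/40068 = 5.69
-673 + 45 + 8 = -620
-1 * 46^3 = -97336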